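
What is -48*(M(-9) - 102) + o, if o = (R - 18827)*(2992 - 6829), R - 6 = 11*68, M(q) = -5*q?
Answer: 69348837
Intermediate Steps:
R = 754 (R = 6 + 11*68 = 6 + 748 = 754)
o = 69346101 (o = (754 - 18827)*(2992 - 6829) = -18073*(-3837) = 69346101)
-48*(M(-9) - 102) + o = -48*(-5*(-9) - 102) + 69346101 = -48*(45 - 102) + 69346101 = -48*(-57) + 69346101 = 2736 + 69346101 = 69348837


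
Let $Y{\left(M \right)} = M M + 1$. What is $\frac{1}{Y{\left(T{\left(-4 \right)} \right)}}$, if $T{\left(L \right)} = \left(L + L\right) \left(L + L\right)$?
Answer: $\frac{1}{4097} \approx 0.00024408$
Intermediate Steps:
$T{\left(L \right)} = 4 L^{2}$ ($T{\left(L \right)} = 2 L 2 L = 4 L^{2}$)
$Y{\left(M \right)} = 1 + M^{2}$ ($Y{\left(M \right)} = M^{2} + 1 = 1 + M^{2}$)
$\frac{1}{Y{\left(T{\left(-4 \right)} \right)}} = \frac{1}{1 + \left(4 \left(-4\right)^{2}\right)^{2}} = \frac{1}{1 + \left(4 \cdot 16\right)^{2}} = \frac{1}{1 + 64^{2}} = \frac{1}{1 + 4096} = \frac{1}{4097}$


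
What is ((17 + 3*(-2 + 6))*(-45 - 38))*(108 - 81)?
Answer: -64989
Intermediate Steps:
((17 + 3*(-2 + 6))*(-45 - 38))*(108 - 81) = ((17 + 3*4)*(-83))*27 = ((17 + 12)*(-83))*27 = (29*(-83))*27 = -2407*27 = -64989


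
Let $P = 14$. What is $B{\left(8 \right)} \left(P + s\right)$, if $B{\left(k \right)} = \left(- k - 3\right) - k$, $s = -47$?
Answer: $627$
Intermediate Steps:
$B{\left(k \right)} = -3 - 2 k$ ($B{\left(k \right)} = \left(-3 - k\right) - k = -3 - 2 k$)
$B{\left(8 \right)} \left(P + s\right) = \left(-3 - 16\right) \left(14 - 47\right) = \left(-3 - 16\right) \left(-33\right) = \left(-19\right) \left(-33\right) = 627$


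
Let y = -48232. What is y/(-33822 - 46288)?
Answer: 24116/40055 ≈ 0.60207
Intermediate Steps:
y/(-33822 - 46288) = -48232/(-33822 - 46288) = -48232/(-80110) = -48232*(-1/80110) = 24116/40055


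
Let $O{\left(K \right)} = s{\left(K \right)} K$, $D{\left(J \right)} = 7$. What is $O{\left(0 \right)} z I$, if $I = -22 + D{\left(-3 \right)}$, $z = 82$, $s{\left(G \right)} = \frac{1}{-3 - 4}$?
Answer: $0$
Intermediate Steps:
$s{\left(G \right)} = - \frac{1}{7}$ ($s{\left(G \right)} = \frac{1}{-7} = - \frac{1}{7}$)
$O{\left(K \right)} = - \frac{K}{7}$
$I = -15$ ($I = -22 + 7 = -15$)
$O{\left(0 \right)} z I = \left(- \frac{1}{7}\right) 0 \cdot 82 \left(-15\right) = 0 \cdot 82 \left(-15\right) = 0 \left(-15\right) = 0$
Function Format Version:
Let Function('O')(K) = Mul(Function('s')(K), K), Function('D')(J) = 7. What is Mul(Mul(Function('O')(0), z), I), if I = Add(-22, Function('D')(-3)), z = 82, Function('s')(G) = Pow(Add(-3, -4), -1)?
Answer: 0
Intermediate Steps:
Function('s')(G) = Rational(-1, 7) (Function('s')(G) = Pow(-7, -1) = Rational(-1, 7))
Function('O')(K) = Mul(Rational(-1, 7), K)
I = -15 (I = Add(-22, 7) = -15)
Mul(Mul(Function('O')(0), z), I) = Mul(Mul(Mul(Rational(-1, 7), 0), 82), -15) = Mul(Mul(0, 82), -15) = Mul(0, -15) = 0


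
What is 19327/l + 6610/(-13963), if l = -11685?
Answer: -347100751/163157655 ≈ -2.1274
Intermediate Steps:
19327/l + 6610/(-13963) = 19327/(-11685) + 6610/(-13963) = 19327*(-1/11685) + 6610*(-1/13963) = -19327/11685 - 6610/13963 = -347100751/163157655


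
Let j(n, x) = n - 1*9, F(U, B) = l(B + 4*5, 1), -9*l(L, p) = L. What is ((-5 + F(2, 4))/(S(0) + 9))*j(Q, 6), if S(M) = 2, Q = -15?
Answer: 184/11 ≈ 16.727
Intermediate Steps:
l(L, p) = -L/9
F(U, B) = -20/9 - B/9 (F(U, B) = -(B + 4*5)/9 = -(B + 20)/9 = -(20 + B)/9 = -20/9 - B/9)
j(n, x) = -9 + n (j(n, x) = n - 9 = -9 + n)
((-5 + F(2, 4))/(S(0) + 9))*j(Q, 6) = ((-5 + (-20/9 - ⅑*4))/(2 + 9))*(-9 - 15) = ((-5 + (-20/9 - 4/9))/11)*(-24) = ((-5 - 8/3)*(1/11))*(-24) = -23/3*1/11*(-24) = -23/33*(-24) = 184/11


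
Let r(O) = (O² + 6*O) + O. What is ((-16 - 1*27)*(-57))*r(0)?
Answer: 0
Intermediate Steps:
r(O) = O² + 7*O
((-16 - 1*27)*(-57))*r(0) = ((-16 - 1*27)*(-57))*(0*(7 + 0)) = ((-16 - 27)*(-57))*(0*7) = -43*(-57)*0 = 2451*0 = 0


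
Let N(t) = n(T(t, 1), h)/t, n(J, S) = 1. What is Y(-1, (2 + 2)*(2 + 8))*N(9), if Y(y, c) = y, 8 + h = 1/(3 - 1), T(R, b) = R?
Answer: -⅑ ≈ -0.11111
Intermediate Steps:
h = -15/2 (h = -8 + 1/(3 - 1) = -8 + 1/2 = -8 + ½ = -15/2 ≈ -7.5000)
N(t) = 1/t
Y(-1, (2 + 2)*(2 + 8))*N(9) = -1/9 = -1*⅑ = -⅑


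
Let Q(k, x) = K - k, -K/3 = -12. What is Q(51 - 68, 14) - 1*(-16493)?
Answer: 16546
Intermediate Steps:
K = 36 (K = -3*(-12) = 36)
Q(k, x) = 36 - k
Q(51 - 68, 14) - 1*(-16493) = (36 - (51 - 68)) - 1*(-16493) = (36 - 1*(-17)) + 16493 = (36 + 17) + 16493 = 53 + 16493 = 16546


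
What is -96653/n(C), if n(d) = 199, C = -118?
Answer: -96653/199 ≈ -485.69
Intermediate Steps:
-96653/n(C) = -96653/199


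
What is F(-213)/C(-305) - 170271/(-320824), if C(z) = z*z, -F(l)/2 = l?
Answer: 15976130799/29844652600 ≈ 0.53531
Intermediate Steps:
F(l) = -2*l
C(z) = z**2
F(-213)/C(-305) - 170271/(-320824) = (-2*(-213))/((-305)**2) - 170271/(-320824) = 426/93025 - 170271*(-1/320824) = 426*(1/93025) + 170271/320824 = 426/93025 + 170271/320824 = 15976130799/29844652600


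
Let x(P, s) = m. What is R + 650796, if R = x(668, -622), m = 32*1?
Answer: 650828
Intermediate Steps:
m = 32
x(P, s) = 32
R = 32
R + 650796 = 32 + 650796 = 650828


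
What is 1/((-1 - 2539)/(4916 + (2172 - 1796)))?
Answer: -1323/635 ≈ -2.0835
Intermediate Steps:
1/((-1 - 2539)/(4916 + (2172 - 1796))) = 1/(-2540/(4916 + 376)) = 1/(-2540/5292) = 1/(-2540*1/5292) = 1/(-635/1323) = -1323/635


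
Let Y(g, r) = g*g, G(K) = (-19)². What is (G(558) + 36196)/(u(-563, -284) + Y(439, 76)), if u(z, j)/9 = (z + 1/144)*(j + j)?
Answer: 73114/6141483 ≈ 0.011905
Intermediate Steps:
G(K) = 361
Y(g, r) = g²
u(z, j) = 18*j*(1/144 + z) (u(z, j) = 9*((z + 1/144)*(j + j)) = 9*((z + 1/144)*(2*j)) = 9*((1/144 + z)*(2*j)) = 9*(2*j*(1/144 + z)) = 18*j*(1/144 + z))
(G(558) + 36196)/(u(-563, -284) + Y(439, 76)) = (361 + 36196)/((⅛)*(-284)*(1 + 144*(-563)) + 439²) = 36557/((⅛)*(-284)*(1 - 81072) + 192721) = 36557/((⅛)*(-284)*(-81071) + 192721) = 36557/(5756041/2 + 192721) = 36557/(6141483/2) = 36557*(2/6141483) = 73114/6141483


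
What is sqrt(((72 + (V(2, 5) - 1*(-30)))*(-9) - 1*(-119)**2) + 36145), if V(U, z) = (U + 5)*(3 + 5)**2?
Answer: sqrt(17034) ≈ 130.51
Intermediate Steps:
V(U, z) = 320 + 64*U (V(U, z) = (5 + U)*8**2 = (5 + U)*64 = 320 + 64*U)
sqrt(((72 + (V(2, 5) - 1*(-30)))*(-9) - 1*(-119)**2) + 36145) = sqrt(((72 + ((320 + 64*2) - 1*(-30)))*(-9) - 1*(-119)**2) + 36145) = sqrt(((72 + ((320 + 128) + 30))*(-9) - 1*14161) + 36145) = sqrt(((72 + (448 + 30))*(-9) - 14161) + 36145) = sqrt(((72 + 478)*(-9) - 14161) + 36145) = sqrt((550*(-9) - 14161) + 36145) = sqrt((-4950 - 14161) + 36145) = sqrt(-19111 + 36145) = sqrt(17034)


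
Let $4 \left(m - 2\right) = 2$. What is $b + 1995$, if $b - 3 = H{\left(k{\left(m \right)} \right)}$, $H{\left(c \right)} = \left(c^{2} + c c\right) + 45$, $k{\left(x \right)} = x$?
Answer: $\frac{4111}{2} \approx 2055.5$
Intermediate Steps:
$m = \frac{5}{2}$ ($m = 2 + \frac{1}{4} \cdot 2 = 2 + \frac{1}{2} = \frac{5}{2} \approx 2.5$)
$H{\left(c \right)} = 45 + 2 c^{2}$ ($H{\left(c \right)} = \left(c^{2} + c^{2}\right) + 45 = 2 c^{2} + 45 = 45 + 2 c^{2}$)
$b = \frac{121}{2}$ ($b = 3 + \left(45 + 2 \left(\frac{5}{2}\right)^{2}\right) = 3 + \left(45 + 2 \cdot \frac{25}{4}\right) = 3 + \left(45 + \frac{25}{2}\right) = 3 + \frac{115}{2} = \frac{121}{2} \approx 60.5$)
$b + 1995 = \frac{121}{2} + 1995 = \frac{4111}{2}$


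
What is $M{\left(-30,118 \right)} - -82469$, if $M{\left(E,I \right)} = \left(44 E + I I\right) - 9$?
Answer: $95064$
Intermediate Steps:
$M{\left(E,I \right)} = -9 + I^{2} + 44 E$ ($M{\left(E,I \right)} = \left(44 E + I^{2}\right) - 9 = \left(I^{2} + 44 E\right) - 9 = -9 + I^{2} + 44 E$)
$M{\left(-30,118 \right)} - -82469 = \left(-9 + 118^{2} + 44 \left(-30\right)\right) - -82469 = \left(-9 + 13924 - 1320\right) + 82469 = 12595 + 82469 = 95064$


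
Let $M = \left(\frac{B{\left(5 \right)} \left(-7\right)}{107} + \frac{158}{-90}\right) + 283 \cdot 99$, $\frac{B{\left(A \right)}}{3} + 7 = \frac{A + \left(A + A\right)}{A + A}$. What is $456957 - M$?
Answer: $\frac{4130698711}{9630} \approx 4.2894 \cdot 10^{5}$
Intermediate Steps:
$B{\left(A \right)} = - \frac{33}{2}$ ($B{\left(A \right)} = -21 + 3 \frac{A + \left(A + A\right)}{A + A} = -21 + 3 \frac{A + 2 A}{2 A} = -21 + 3 \cdot 3 A \frac{1}{2 A} = -21 + 3 \cdot \frac{3}{2} = -21 + \frac{9}{2} = - \frac{33}{2}$)
$M = \frac{269797199}{9630}$ ($M = \left(\frac{\left(- \frac{33}{2}\right) \left(-7\right)}{107} + \frac{158}{-90}\right) + 283 \cdot 99 = \left(\frac{231}{2} \cdot \frac{1}{107} + 158 \left(- \frac{1}{90}\right)\right) + 28017 = \left(\frac{231}{214} - \frac{79}{45}\right) + 28017 = - \frac{6511}{9630} + 28017 = \frac{269797199}{9630} \approx 28016.0$)
$456957 - M = 456957 - \frac{269797199}{9630} = \frac{4130698711}{9630}$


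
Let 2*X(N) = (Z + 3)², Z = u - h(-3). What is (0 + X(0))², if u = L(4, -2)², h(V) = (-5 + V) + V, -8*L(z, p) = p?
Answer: 2562890625/262144 ≈ 9776.7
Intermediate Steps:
L(z, p) = -p/8
h(V) = -5 + 2*V
u = 1/16 (u = (-⅛*(-2))² = (¼)² = 1/16 ≈ 0.062500)
Z = 177/16 (Z = 1/16 - (-5 + 2*(-3)) = 1/16 - (-5 - 6) = 1/16 - 1*(-11) = 1/16 + 11 = 177/16 ≈ 11.063)
X(N) = 50625/512 (X(N) = (177/16 + 3)²/2 = (225/16)²/2 = (½)*(50625/256) = 50625/512)
(0 + X(0))² = (0 + 50625/512)² = (50625/512)² = 2562890625/262144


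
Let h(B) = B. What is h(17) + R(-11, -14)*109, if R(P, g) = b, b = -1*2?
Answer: -201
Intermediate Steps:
b = -2
R(P, g) = -2
h(17) + R(-11, -14)*109 = 17 - 2*109 = 17 - 218 = -201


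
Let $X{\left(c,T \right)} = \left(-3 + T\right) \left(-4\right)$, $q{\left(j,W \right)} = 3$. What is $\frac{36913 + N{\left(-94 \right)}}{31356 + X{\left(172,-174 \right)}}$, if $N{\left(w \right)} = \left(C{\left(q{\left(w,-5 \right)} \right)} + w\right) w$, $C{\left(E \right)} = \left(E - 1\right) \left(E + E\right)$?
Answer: $\frac{44621}{32064} \approx 1.3916$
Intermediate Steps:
$C{\left(E \right)} = 2 E \left(-1 + E\right)$ ($C{\left(E \right)} = \left(-1 + E\right) 2 E = 2 E \left(-1 + E\right)$)
$X{\left(c,T \right)} = 12 - 4 T$
$N{\left(w \right)} = w \left(12 + w\right)$ ($N{\left(w \right)} = \left(2 \cdot 3 \left(-1 + 3\right) + w\right) w = \left(2 \cdot 3 \cdot 2 + w\right) w = \left(12 + w\right) w = w \left(12 + w\right)$)
$\frac{36913 + N{\left(-94 \right)}}{31356 + X{\left(172,-174 \right)}} = \frac{36913 - 94 \left(12 - 94\right)}{31356 + \left(12 - -696\right)} = \frac{36913 - -7708}{31356 + \left(12 + 696\right)} = \frac{36913 + 7708}{31356 + 708} = \frac{44621}{32064}$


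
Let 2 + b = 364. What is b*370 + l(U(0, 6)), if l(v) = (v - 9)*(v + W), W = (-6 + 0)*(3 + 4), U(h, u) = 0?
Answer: 134318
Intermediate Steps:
b = 362 (b = -2 + 364 = 362)
W = -42 (W = -6*7 = -42)
l(v) = (-42 + v)*(-9 + v) (l(v) = (v - 9)*(v - 42) = (-9 + v)*(-42 + v) = (-42 + v)*(-9 + v))
b*370 + l(U(0, 6)) = 362*370 + (378 + 0² - 51*0) = 133940 + (378 + 0 + 0) = 133940 + 378 = 134318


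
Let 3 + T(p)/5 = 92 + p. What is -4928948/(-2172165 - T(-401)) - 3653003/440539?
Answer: -5757832753843/956236156095 ≈ -6.0213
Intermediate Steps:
T(p) = 445 + 5*p (T(p) = -15 + 5*(92 + p) = -15 + (460 + 5*p) = 445 + 5*p)
-4928948/(-2172165 - T(-401)) - 3653003/440539 = -4928948/(-2172165 - (445 + 5*(-401))) - 3653003/440539 = -4928948/(-2172165 - (445 - 2005)) - 3653003*1/440539 = -4928948/(-2172165 - 1*(-1560)) - 3653003/440539 = -4928948/(-2172165 + 1560) - 3653003/440539 = -4928948/(-2170605) - 3653003/440539 = -4928948*(-1/2170605) - 3653003/440539 = 4928948/2170605 - 3653003/440539 = -5757832753843/956236156095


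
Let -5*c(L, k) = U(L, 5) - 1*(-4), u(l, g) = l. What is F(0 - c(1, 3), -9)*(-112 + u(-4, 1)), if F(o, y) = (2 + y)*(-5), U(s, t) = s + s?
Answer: -4060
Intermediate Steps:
U(s, t) = 2*s
c(L, k) = -⅘ - 2*L/5 (c(L, k) = -(2*L - 1*(-4))/5 = -(2*L + 4)/5 = -(4 + 2*L)/5 = -⅘ - 2*L/5)
F(o, y) = -10 - 5*y
F(0 - c(1, 3), -9)*(-112 + u(-4, 1)) = (-10 - 5*(-9))*(-112 - 4) = (-10 + 45)*(-116) = 35*(-116) = -4060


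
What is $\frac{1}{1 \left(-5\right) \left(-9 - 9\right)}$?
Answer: $\frac{1}{90} \approx 0.011111$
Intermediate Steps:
$\frac{1}{1 \left(-5\right) \left(-9 - 9\right)} = \frac{1}{\left(-5\right) \left(-18\right)} = \frac{1}{90}$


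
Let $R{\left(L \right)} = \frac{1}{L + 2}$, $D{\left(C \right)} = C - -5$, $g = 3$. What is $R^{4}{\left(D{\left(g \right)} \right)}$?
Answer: $\frac{1}{10000} \approx 0.0001$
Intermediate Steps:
$D{\left(C \right)} = 5 + C$ ($D{\left(C \right)} = C + 5 = 5 + C$)
$R{\left(L \right)} = \frac{1}{2 + L}$
$R^{4}{\left(D{\left(g \right)} \right)} = \left(\frac{1}{2 + \left(5 + 3\right)}\right)^{4} = \left(\frac{1}{2 + 8}\right)^{4} = \left(\frac{1}{10}\right)^{4} = \frac{1}{10000}$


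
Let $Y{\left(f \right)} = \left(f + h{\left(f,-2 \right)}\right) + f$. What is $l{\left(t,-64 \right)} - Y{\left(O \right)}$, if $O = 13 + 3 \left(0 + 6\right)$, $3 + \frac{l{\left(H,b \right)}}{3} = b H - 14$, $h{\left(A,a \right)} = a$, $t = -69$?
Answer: $13137$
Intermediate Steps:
$l{\left(H,b \right)} = -51 + 3 H b$ ($l{\left(H,b \right)} = -9 + 3 \left(b H - 14\right) = -9 + 3 \left(H b - 14\right) = -9 + 3 \left(-14 + H b\right) = -9 + \left(-42 + 3 H b\right) = -51 + 3 H b$)
$O = 31$ ($O = 13 + 3 \cdot 6 = 13 + 18 = 31$)
$Y{\left(f \right)} = -2 + 2 f$ ($Y{\left(f \right)} = \left(f - 2\right) + f = \left(-2 + f\right) + f = -2 + 2 f$)
$l{\left(t,-64 \right)} - Y{\left(O \right)} = \left(-51 + 3 \left(-69\right) \left(-64\right)\right) - \left(-2 + 2 \cdot 31\right) = \left(-51 + 13248\right) - \left(-2 + 62\right) = 13197 - 60 = 13137$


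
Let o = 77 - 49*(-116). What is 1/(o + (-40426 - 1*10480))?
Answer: -1/45145 ≈ -2.2151e-5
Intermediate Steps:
o = 5761 (o = 77 + 5684 = 5761)
1/(o + (-40426 - 1*10480)) = 1/(5761 + (-40426 - 1*10480)) = 1/(5761 + (-40426 - 10480)) = 1/(5761 - 50906) = 1/(-45145) = -1/45145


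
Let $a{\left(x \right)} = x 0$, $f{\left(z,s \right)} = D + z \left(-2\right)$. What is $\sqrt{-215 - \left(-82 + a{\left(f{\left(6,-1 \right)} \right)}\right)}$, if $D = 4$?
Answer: $i \sqrt{133} \approx 11.533 i$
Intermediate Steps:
$f{\left(z,s \right)} = 4 - 2 z$ ($f{\left(z,s \right)} = 4 + z \left(-2\right) = 4 - 2 z$)
$a{\left(x \right)} = 0$
$\sqrt{-215 - \left(-82 + a{\left(f{\left(6,-1 \right)} \right)}\right)} = \sqrt{-215 + \left(82 - 0\right)} = \sqrt{-215 + \left(82 + 0\right)} = \sqrt{-215 + 82} = \sqrt{-133} = i \sqrt{133}$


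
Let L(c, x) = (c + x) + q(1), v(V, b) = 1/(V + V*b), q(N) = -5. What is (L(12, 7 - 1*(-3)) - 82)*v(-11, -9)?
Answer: -65/88 ≈ -0.73864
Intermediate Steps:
L(c, x) = -5 + c + x (L(c, x) = (c + x) - 5 = -5 + c + x)
(L(12, 7 - 1*(-3)) - 82)*v(-11, -9) = ((-5 + 12 + (7 - 1*(-3))) - 82)*(1/((-11)*(1 - 9))) = ((-5 + 12 + (7 + 3)) - 82)*(-1/11/(-8)) = ((-5 + 12 + 10) - 82)*(-1/11*(-1/8)) = (17 - 82)*(1/88) = -65*1/88 = -65/88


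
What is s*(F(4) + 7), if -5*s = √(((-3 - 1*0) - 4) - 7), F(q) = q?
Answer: -11*I*√14/5 ≈ -8.2316*I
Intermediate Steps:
s = -I*√14/5 (s = -√(((-3 - 1*0) - 4) - 7)/5 = -√(((-3 + 0) - 4) - 7)/5 = -√((-3 - 4) - 7)/5 = -√(-7 - 7)/5 = -I*√14/5 ≈ -0.74833*I)
s*(F(4) + 7) = (-I*√14/5)*(4 + 7) = -I*√14/5*11 = -11*I*√14/5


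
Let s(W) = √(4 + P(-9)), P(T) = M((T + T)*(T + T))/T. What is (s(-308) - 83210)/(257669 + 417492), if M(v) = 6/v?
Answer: -83210/675161 + √11658/36458694 ≈ -0.12324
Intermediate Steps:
P(T) = 3/(2*T³) (P(T) = (6/(((T + T)*(T + T))))/T = (6/(((2*T)*(2*T))))/T = (6/((4*T²)))/T = (6*(1/(4*T²)))/T = (3/(2*T²))/T = 3/(2*T³))
s(W) = √11658/54 (s(W) = √(4 + (3/2)/(-9)³) = √(4 + (3/2)*(-1/729)) = √(4 - 1/486) = √(1943/486) = √11658/54)
(s(-308) - 83210)/(257669 + 417492) = (√11658/54 - 83210)/(257669 + 417492) = (-83210 + √11658/54)/675161 = (-83210 + √11658/54)*(1/675161) = -83210/675161 + √11658/36458694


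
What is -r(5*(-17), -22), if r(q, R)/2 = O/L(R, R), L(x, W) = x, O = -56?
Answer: -56/11 ≈ -5.0909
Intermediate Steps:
r(q, R) = -112/R (r(q, R) = 2*(-56/R) = -112/R)
-r(5*(-17), -22) = -(-112)/(-22) = -(-112)*(-1)/22 = -1*56/11 = -56/11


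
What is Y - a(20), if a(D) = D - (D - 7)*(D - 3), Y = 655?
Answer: 856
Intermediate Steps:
a(D) = D - (-7 + D)*(-3 + D)
Y - a(20) = 655 - (-21 - 1*20² + 11*20) = 655 - (-21 - 1*400 + 220) = 655 - (-21 - 400 + 220) = 655 - 1*(-201) = 655 + 201 = 856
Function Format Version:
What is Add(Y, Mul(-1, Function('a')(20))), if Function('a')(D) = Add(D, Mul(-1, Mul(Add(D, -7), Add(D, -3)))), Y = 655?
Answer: 856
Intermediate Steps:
Function('a')(D) = Add(D, Mul(-1, Add(-7, D), Add(-3, D))) (Function('a')(D) = Add(D, Mul(-1, Mul(Add(-7, D), Add(-3, D)))) = Add(D, Mul(-1, Add(-7, D), Add(-3, D))))
Add(Y, Mul(-1, Function('a')(20))) = Add(655, Mul(-1, Add(-21, Mul(-1, Pow(20, 2)), Mul(11, 20)))) = Add(655, Mul(-1, Add(-21, Mul(-1, 400), 220))) = Add(655, Mul(-1, Add(-21, -400, 220))) = Add(655, Mul(-1, -201)) = Add(655, 201) = 856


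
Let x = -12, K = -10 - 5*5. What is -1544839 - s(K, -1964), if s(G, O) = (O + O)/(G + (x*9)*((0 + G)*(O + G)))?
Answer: -11673197421873/7556255 ≈ -1.5448e+6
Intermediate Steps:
K = -35 (K = -10 - 25 = -35)
s(G, O) = 2*O/(G - 108*G*(G + O)) (s(G, O) = (O + O)/(G + (-12*9)*((0 + G)*(O + G))) = (2*O)/(G - 108*G*(G + O)) = 2*O/(G - 108*G*(G + O)))
-1544839 - s(K, -1964) = -1544839 - 2*(-1964)/((-35)*(1 - 108*(-35) - 108*(-1964))) = -1544839 - 2*(-1964)*(-1)/(35*(1 + 3780 + 212112)) = -1544839 - 2*(-1964)*(-1)/(35*215893) = -1544839 - 1*3928/7556255 = -1544839 - 3928/7556255 = -11673197421873/7556255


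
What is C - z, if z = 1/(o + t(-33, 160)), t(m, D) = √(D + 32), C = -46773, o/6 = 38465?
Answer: -415219698413279/8877337318 + 2*√3/13316005977 ≈ -46773.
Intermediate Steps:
o = 230790 (o = 6*38465 = 230790)
t(m, D) = √(32 + D)
z = 1/(230790 + 8*√3) (z = 1/(230790 + √(32 + 160)) = 1/(230790 + √192) = 1/(230790 + 8*√3) ≈ 4.3327e-6)
C - z = -46773 - (38465/8877337318 - 2*√3/13316005977) = -46773 + (-38465/8877337318 + 2*√3/13316005977) = -415219698413279/8877337318 + 2*√3/13316005977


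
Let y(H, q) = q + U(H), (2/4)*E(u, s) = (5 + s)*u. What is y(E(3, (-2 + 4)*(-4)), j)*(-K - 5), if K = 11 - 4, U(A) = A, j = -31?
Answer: 588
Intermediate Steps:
E(u, s) = 2*u*(5 + s) (E(u, s) = 2*((5 + s)*u) = 2*(u*(5 + s)) = 2*u*(5 + s))
K = 7
y(H, q) = H + q (y(H, q) = q + H = H + q)
y(E(3, (-2 + 4)*(-4)), j)*(-K - 5) = (2*3*(5 + (-2 + 4)*(-4)) - 31)*(-1*7 - 5) = (2*3*(5 + 2*(-4)) - 31)*(-7 - 5) = (2*3*(5 - 8) - 31)*(-12) = (2*3*(-3) - 31)*(-12) = (-18 - 31)*(-12) = -49*(-12) = 588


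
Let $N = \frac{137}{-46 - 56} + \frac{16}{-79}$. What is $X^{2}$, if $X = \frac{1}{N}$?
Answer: $\frac{64931364}{155127025} \approx 0.41857$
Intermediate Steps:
$N = - \frac{12455}{8058}$ ($N = \frac{137}{-102} + 16 \left(- \frac{1}{79}\right) = 137 \left(- \frac{1}{102}\right) - \frac{16}{79} = - \frac{137}{102} - \frac{16}{79} = - \frac{12455}{8058} \approx -1.5457$)
$X = - \frac{8058}{12455}$ ($X = \frac{1}{- \frac{12455}{8058}} = - \frac{8058}{12455} \approx -0.64697$)
$X^{2} = \left(- \frac{8058}{12455}\right)^{2} = \frac{64931364}{155127025}$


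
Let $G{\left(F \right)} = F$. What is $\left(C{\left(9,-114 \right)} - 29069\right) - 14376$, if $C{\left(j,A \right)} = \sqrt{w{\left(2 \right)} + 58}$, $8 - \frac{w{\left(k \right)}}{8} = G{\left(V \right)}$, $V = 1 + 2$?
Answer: $-43445 + 7 \sqrt{2} \approx -43435.0$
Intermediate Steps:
$V = 3$
$w{\left(k \right)} = 40$ ($w{\left(k \right)} = 64 - 24 = 40$)
$C{\left(j,A \right)} = 7 \sqrt{2}$ ($C{\left(j,A \right)} = \sqrt{40 + 58} = \sqrt{98} = 7 \sqrt{2}$)
$\left(C{\left(9,-114 \right)} - 29069\right) - 14376 = \left(7 \sqrt{2} - 29069\right) - 14376 = \left(-29069 + 7 \sqrt{2}\right) - 14376 = -43445 + 7 \sqrt{2}$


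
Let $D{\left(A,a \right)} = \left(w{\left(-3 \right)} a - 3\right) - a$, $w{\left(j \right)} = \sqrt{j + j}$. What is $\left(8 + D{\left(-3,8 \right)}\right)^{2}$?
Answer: $\left(3 - 8 i \sqrt{6}\right)^{2} \approx -375.0 - 117.58 i$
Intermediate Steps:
$w{\left(j \right)} = \sqrt{2} \sqrt{j}$ ($w{\left(j \right)} = \sqrt{2 j} = \sqrt{2} \sqrt{j}$)
$D{\left(A,a \right)} = -3 - a + i a \sqrt{6}$ ($D{\left(A,a \right)} = \left(\sqrt{2} \sqrt{-3} a - 3\right) - a = \left(\sqrt{2} i \sqrt{3} a - 3\right) - a = \left(i \sqrt{6} a - 3\right) - a = \left(i a \sqrt{6} - 3\right) - a = \left(-3 + i a \sqrt{6}\right) - a = -3 - a + i a \sqrt{6}$)
$\left(8 + D{\left(-3,8 \right)}\right)^{2} = \left(8 - \left(11 - i 8 \sqrt{6}\right)\right)^{2} = \left(8 - \left(11 - 8 i \sqrt{6}\right)\right)^{2} = \left(-3 + 8 i \sqrt{6}\right)^{2}$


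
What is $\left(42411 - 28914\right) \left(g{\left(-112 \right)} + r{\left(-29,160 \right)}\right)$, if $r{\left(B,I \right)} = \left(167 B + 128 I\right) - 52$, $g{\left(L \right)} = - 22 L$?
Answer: $243607353$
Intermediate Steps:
$r{\left(B,I \right)} = -52 + 128 I + 167 B$ ($r{\left(B,I \right)} = \left(128 I + 167 B\right) - 52 = -52 + 128 I + 167 B$)
$\left(42411 - 28914\right) \left(g{\left(-112 \right)} + r{\left(-29,160 \right)}\right) = \left(42411 - 28914\right) \left(\left(-22\right) \left(-112\right) + \left(-52 + 128 \cdot 160 + 167 \left(-29\right)\right)\right) = 13497 \left(2464 - -15585\right) = 13497 \left(2464 + 15585\right) = 13497 \cdot 18049 = 243607353$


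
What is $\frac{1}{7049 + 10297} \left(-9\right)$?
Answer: $- \frac{3}{5782} \approx -0.00051885$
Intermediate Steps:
$\frac{1}{7049 + 10297} \left(-9\right) = \frac{1}{17346} \left(-9\right) = - \frac{3}{5782}$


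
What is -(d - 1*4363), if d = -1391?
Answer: 5754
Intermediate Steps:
-(d - 1*4363) = -(-1391 - 1*4363) = -(-1391 - 4363) = -1*(-5754) = 5754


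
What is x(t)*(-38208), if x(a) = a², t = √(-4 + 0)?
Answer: 152832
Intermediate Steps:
t = 2*I (t = √(-4) = 2*I ≈ 2.0*I)
x(t)*(-38208) = (2*I)²*(-38208) = -4*(-38208) = 152832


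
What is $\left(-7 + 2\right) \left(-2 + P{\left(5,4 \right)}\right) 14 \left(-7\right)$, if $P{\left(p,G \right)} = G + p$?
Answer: $3430$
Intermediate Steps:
$\left(-7 + 2\right) \left(-2 + P{\left(5,4 \right)}\right) 14 \left(-7\right) = \left(-7 + 2\right) \left(-2 + \left(4 + 5\right)\right) 14 \left(-7\right) = - 5 \left(-2 + 9\right) 14 \left(-7\right) = \left(-5\right) 7 \cdot 14 \left(-7\right) = \left(-35\right) 14 \left(-7\right) = \left(-490\right) \left(-7\right) = 3430$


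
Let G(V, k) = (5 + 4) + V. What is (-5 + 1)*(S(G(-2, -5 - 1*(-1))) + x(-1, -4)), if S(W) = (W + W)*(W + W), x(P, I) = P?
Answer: -780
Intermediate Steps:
G(V, k) = 9 + V
S(W) = 4*W² (S(W) = (2*W)*(2*W) = 4*W²)
(-5 + 1)*(S(G(-2, -5 - 1*(-1))) + x(-1, -4)) = (-5 + 1)*(4*(9 - 2)² - 1) = -4*(4*7² - 1) = -4*(4*49 - 1) = -4*(196 - 1) = -4*195 = -780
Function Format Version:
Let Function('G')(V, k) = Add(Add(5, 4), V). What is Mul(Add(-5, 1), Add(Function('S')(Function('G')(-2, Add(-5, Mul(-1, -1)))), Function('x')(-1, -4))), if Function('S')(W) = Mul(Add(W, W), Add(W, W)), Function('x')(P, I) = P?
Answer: -780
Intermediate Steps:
Function('G')(V, k) = Add(9, V)
Function('S')(W) = Mul(4, Pow(W, 2)) (Function('S')(W) = Mul(Mul(2, W), Mul(2, W)) = Mul(4, Pow(W, 2)))
Mul(Add(-5, 1), Add(Function('S')(Function('G')(-2, Add(-5, Mul(-1, -1)))), Function('x')(-1, -4))) = Mul(Add(-5, 1), Add(Mul(4, Pow(Add(9, -2), 2)), -1)) = Mul(-4, Add(Mul(4, Pow(7, 2)), -1)) = Mul(-4, Add(Mul(4, 49), -1)) = Mul(-4, Add(196, -1)) = Mul(-4, 195) = -780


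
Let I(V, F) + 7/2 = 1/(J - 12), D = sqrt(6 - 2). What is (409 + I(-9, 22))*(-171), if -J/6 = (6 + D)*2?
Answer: -832067/12 ≈ -69339.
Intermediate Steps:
D = 2 (D = sqrt(4) = 2)
J = -96 (J = -6*(6 + 2)*2 = -48*2 = -6*16 = -96)
I(V, F) = -379/108 (I(V, F) = -7/2 + 1/(-96 - 12) = -7/2 + 1/(-108) = -7/2 - 1/108 = -379/108)
(409 + I(-9, 22))*(-171) = (409 - 379/108)*(-171) = (43793/108)*(-171) = -832067/12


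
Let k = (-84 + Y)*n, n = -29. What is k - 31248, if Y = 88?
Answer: -31364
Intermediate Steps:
k = -116 (k = (-84 + 88)*(-29) = 4*(-29) = -116)
k - 31248 = -116 - 31248 = -31364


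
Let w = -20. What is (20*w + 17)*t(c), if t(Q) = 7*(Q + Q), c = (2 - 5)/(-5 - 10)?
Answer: -5362/5 ≈ -1072.4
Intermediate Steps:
c = 1/5 (c = -3/(-15) = -3*(-1/15) = 1/5 ≈ 0.20000)
t(Q) = 14*Q (t(Q) = 7*(2*Q) = 14*Q)
(20*w + 17)*t(c) = (20*(-20) + 17)*(14*(1/5)) = (-400 + 17)*(14/5) = -383*14/5 = -5362/5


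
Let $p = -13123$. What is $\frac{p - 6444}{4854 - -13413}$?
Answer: $- \frac{19567}{18267} \approx -1.0712$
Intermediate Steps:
$\frac{p - 6444}{4854 - -13413} = \frac{-13123 - 6444}{4854 - -13413} = - \frac{19567}{4854 + \left(-7489 + 20902\right)} = - \frac{19567}{4854 + 13413} = - \frac{19567}{18267}$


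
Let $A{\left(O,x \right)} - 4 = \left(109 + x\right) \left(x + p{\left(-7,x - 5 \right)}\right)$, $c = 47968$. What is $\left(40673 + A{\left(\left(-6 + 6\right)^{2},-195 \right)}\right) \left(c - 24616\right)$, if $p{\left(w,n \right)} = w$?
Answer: $1355560248$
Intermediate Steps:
$A{\left(O,x \right)} = 4 + \left(-7 + x\right) \left(109 + x\right)$ ($A{\left(O,x \right)} = 4 + \left(109 + x\right) \left(x - 7\right) = 4 + \left(109 + x\right) \left(-7 + x\right) = 4 + \left(-7 + x\right) \left(109 + x\right)$)
$\left(40673 + A{\left(\left(-6 + 6\right)^{2},-195 \right)}\right) \left(c - 24616\right) = \left(40673 + \left(-759 + \left(-195\right)^{2} + 102 \left(-195\right)\right)\right) \left(47968 - 24616\right) = \left(40673 - -17376\right) 23352 = \left(40673 + 17376\right) 23352 = 58049 \cdot 23352 = 1355560248$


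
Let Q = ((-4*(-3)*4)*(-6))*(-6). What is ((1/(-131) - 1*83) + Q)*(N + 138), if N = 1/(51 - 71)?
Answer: 297273973/1310 ≈ 2.2693e+5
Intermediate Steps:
Q = 1728 (Q = ((12*4)*(-6))*(-6) = (48*(-6))*(-6) = -288*(-6) = 1728)
N = -1/20 (N = 1/(-20) = -1/20 ≈ -0.050000)
((1/(-131) - 1*83) + Q)*(N + 138) = ((1/(-131) - 1*83) + 1728)*(-1/20 + 138) = ((-1/131 - 83) + 1728)*(2759/20) = (-10874/131 + 1728)*(2759/20) = (215494/131)*(2759/20) = 297273973/1310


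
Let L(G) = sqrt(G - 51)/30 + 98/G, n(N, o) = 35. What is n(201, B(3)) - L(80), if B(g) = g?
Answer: 1351/40 - sqrt(29)/30 ≈ 33.596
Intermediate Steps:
L(G) = 98/G + sqrt(-51 + G)/30 (L(G) = sqrt(-51 + G)*(1/30) + 98/G = sqrt(-51 + G)/30 + 98/G = 98/G + sqrt(-51 + G)/30)
n(201, B(3)) - L(80) = 35 - (98/80 + sqrt(-51 + 80)/30) = 35 - (98*(1/80) + sqrt(29)/30) = 35 - (49/40 + sqrt(29)/30) = 35 + (-49/40 - sqrt(29)/30) = 1351/40 - sqrt(29)/30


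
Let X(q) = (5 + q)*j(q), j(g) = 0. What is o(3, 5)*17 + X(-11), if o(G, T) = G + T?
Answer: 136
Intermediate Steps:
X(q) = 0 (X(q) = (5 + q)*0 = 0)
o(3, 5)*17 + X(-11) = (3 + 5)*17 + 0 = 8*17 + 0 = 136 + 0 = 136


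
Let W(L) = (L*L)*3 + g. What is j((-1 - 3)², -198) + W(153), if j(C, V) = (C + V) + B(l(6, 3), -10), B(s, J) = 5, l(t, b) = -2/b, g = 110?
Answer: 70160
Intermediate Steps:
j(C, V) = 5 + C + V (j(C, V) = (C + V) + 5 = 5 + C + V)
W(L) = 110 + 3*L² (W(L) = (L*L)*3 + 110 = L²*3 + 110 = 3*L² + 110 = 110 + 3*L²)
j((-1 - 3)², -198) + W(153) = (5 + (-1 - 3)² - 198) + (110 + 3*153²) = (5 + (-4)² - 198) + (110 + 3*23409) = (5 + 16 - 198) + (110 + 70227) = -177 + 70337 = 70160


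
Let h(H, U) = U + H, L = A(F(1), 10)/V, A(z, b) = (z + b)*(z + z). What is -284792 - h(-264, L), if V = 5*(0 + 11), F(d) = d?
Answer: -1422642/5 ≈ -2.8453e+5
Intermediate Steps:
V = 55 (V = 5*11 = 55)
A(z, b) = 2*z*(b + z) (A(z, b) = (b + z)*(2*z) = 2*z*(b + z))
L = ⅖ (L = (2*1*(10 + 1))/55 = (2*1*11)*(1/55) = 22*(1/55) = ⅖ ≈ 0.40000)
h(H, U) = H + U
-284792 - h(-264, L) = -284792 - (-264 + ⅖) = -284792 - 1*(-1318/5) = -284792 + 1318/5 = -1422642/5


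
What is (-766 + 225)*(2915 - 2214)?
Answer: -379241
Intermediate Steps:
(-766 + 225)*(2915 - 2214) = -541*701 = -379241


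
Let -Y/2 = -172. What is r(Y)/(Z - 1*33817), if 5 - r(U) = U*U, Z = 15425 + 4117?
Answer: 118331/14275 ≈ 8.2894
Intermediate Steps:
Z = 19542
Y = 344 (Y = -2*(-172) = 344)
r(U) = 5 - U² (r(U) = 5 - U*U = 5 - U²)
r(Y)/(Z - 1*33817) = (5 - 1*344²)/(19542 - 1*33817) = (5 - 1*118336)/(19542 - 33817) = (5 - 118336)/(-14275) = -118331*(-1/14275) = 118331/14275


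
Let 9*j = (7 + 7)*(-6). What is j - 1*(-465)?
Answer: 1367/3 ≈ 455.67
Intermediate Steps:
j = -28/3 (j = ((7 + 7)*(-6))/9 = (14*(-6))/9 = (⅑)*(-84) = -28/3 ≈ -9.3333)
j - 1*(-465) = -28/3 - 1*(-465) = -28/3 + 465 = 1367/3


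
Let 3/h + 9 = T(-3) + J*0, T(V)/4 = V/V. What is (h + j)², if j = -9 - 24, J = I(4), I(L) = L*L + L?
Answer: 28224/25 ≈ 1129.0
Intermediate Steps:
I(L) = L + L² (I(L) = L² + L = L + L²)
J = 20 (J = 4*(1 + 4) = 4*5 = 20)
T(V) = 4 (T(V) = 4*(V/V) = 4*1 = 4)
j = -33
h = -⅗ (h = 3/(-9 + (4 + 20*0)) = 3/(-9 + (4 + 0)) = 3/(-9 + 4) = 3/(-5) = 3*(-⅕) = -⅗ ≈ -0.60000)
(h + j)² = (-⅗ - 33)² = (-168/5)² = 28224/25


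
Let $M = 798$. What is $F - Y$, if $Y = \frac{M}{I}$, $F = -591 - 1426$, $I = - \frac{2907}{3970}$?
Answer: $- \frac{47287}{51} \approx -927.2$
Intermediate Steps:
$I = - \frac{2907}{3970}$ ($I = \left(-2907\right) \frac{1}{3970} = - \frac{2907}{3970} \approx -0.73224$)
$F = -2017$ ($F = -591 - 1426 = -2017$)
$Y = - \frac{55580}{51}$ ($Y = \frac{798}{- \frac{2907}{3970}} = 798 \left(- \frac{3970}{2907}\right) = - \frac{55580}{51} \approx -1089.8$)
$F - Y = -2017 - - \frac{55580}{51} = -2017 + \frac{55580}{51} = - \frac{47287}{51}$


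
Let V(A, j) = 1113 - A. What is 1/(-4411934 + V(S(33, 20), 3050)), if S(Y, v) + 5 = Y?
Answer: -1/4410849 ≈ -2.2671e-7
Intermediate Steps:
S(Y, v) = -5 + Y
1/(-4411934 + V(S(33, 20), 3050)) = 1/(-4411934 + (1113 - (-5 + 33))) = 1/(-4411934 + (1113 - 1*28)) = 1/(-4411934 + (1113 - 28)) = 1/(-4411934 + 1085) = 1/(-4410849) = -1/4410849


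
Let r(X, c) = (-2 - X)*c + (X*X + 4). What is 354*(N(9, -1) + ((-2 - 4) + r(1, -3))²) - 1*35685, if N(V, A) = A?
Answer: -13383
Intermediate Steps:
r(X, c) = 4 + X² + c*(-2 - X) (r(X, c) = c*(-2 - X) + (X² + 4) = c*(-2 - X) + (4 + X²) = 4 + X² + c*(-2 - X))
354*(N(9, -1) + ((-2 - 4) + r(1, -3))²) - 1*35685 = 354*(-1 + ((-2 - 4) + (4 + 1² - 2*(-3) - 1*1*(-3)))²) - 1*35685 = 354*(-1 + (-6 + (4 + 1 + 6 + 3))²) - 35685 = 354*(-1 + (-6 + 14)²) - 35685 = 354*(-1 + 8²) - 35685 = 354*(-1 + 64) - 35685 = 354*63 - 35685 = 22302 - 35685 = -13383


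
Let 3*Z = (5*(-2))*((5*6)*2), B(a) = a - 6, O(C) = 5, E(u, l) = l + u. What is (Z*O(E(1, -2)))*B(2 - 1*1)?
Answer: 5000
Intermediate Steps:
B(a) = -6 + a
Z = -200 (Z = ((5*(-2))*((5*6)*2))/3 = (-300*2)/3 = (-10*60)/3 = (1/3)*(-600) = -200)
(Z*O(E(1, -2)))*B(2 - 1*1) = (-200*5)*(-6 + (2 - 1*1)) = -1000*(-6 + (2 - 1)) = -1000*(-6 + 1) = -1000*(-5) = 5000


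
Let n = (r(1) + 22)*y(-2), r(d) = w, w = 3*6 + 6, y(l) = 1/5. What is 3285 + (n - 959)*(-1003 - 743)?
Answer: 8308179/5 ≈ 1.6616e+6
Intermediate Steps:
y(l) = ⅕
w = 24 (w = 18 + 6 = 24)
r(d) = 24
n = 46/5 (n = (24 + 22)*(⅕) = 46*(⅕) = 46/5 ≈ 9.2000)
3285 + (n - 959)*(-1003 - 743) = 3285 + (46/5 - 959)*(-1003 - 743) = 3285 - 4749/5*(-1746) = 3285 + 8291754/5 = 8308179/5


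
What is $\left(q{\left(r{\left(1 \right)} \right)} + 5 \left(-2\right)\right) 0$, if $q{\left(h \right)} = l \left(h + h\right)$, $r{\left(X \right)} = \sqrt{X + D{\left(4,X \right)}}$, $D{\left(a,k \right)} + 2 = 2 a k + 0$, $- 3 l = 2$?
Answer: $0$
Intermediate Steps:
$l = - \frac{2}{3}$ ($l = \left(- \frac{1}{3}\right) 2 = - \frac{2}{3} \approx -0.66667$)
$D{\left(a,k \right)} = -2 + 2 a k$ ($D{\left(a,k \right)} = -2 + \left(2 a k + 0\right) = -2 + 2 a k$)
$r{\left(X \right)} = \sqrt{-2 + 9 X}$ ($r{\left(X \right)} = \sqrt{X + \left(-2 + 2 \cdot 4 X\right)} = \sqrt{X + \left(-2 + 8 X\right)} = \sqrt{-2 + 9 X}$)
$q{\left(h \right)} = - \frac{4 h}{3}$ ($q{\left(h \right)} = - \frac{2 \left(h + h\right)}{3} = - \frac{2 \cdot 2 h}{3} = - \frac{4 h}{3}$)
$\left(q{\left(r{\left(1 \right)} \right)} + 5 \left(-2\right)\right) 0 = \left(- \frac{4 \sqrt{-2 + 9 \cdot 1}}{3} + 5 \left(-2\right)\right) 0 = \left(- \frac{4 \sqrt{-2 + 9}}{3} - 10\right) 0 = \left(- \frac{4 \sqrt{7}}{3} - 10\right) 0 = \left(-10 - \frac{4 \sqrt{7}}{3}\right) 0 = 0$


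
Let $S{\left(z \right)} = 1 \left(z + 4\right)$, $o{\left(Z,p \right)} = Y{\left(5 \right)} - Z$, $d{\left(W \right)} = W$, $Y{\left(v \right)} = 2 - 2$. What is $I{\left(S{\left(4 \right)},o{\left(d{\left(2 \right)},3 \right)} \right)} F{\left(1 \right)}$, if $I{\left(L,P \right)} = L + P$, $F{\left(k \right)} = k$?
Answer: $6$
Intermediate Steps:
$Y{\left(v \right)} = 0$ ($Y{\left(v \right)} = 2 - 2 = 0$)
$o{\left(Z,p \right)} = - Z$ ($o{\left(Z,p \right)} = 0 - Z = - Z$)
$S{\left(z \right)} = 4 + z$ ($S{\left(z \right)} = 1 \left(4 + z\right) = 4 + z$)
$I{\left(S{\left(4 \right)},o{\left(d{\left(2 \right)},3 \right)} \right)} F{\left(1 \right)} = \left(\left(4 + 4\right) - 2\right) 1 = \left(8 - 2\right) 1 = 6 \cdot 1 = 6$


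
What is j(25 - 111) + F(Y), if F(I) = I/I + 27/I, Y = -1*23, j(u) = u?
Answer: -1982/23 ≈ -86.174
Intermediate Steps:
Y = -23
F(I) = 1 + 27/I
j(25 - 111) + F(Y) = (25 - 111) + (27 - 23)/(-23) = -86 - 1/23*4 = -86 - 4/23 = -1982/23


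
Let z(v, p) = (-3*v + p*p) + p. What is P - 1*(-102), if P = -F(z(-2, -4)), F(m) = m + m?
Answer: 66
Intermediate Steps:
z(v, p) = p + p² - 3*v (z(v, p) = (-3*v + p²) + p = (p² - 3*v) + p = p + p² - 3*v)
F(m) = 2*m
P = -36 (P = -2*(-4 + (-4)² - 3*(-2)) = -2*(-4 + 16 + 6) = -2*18 = -1*36 = -36)
P - 1*(-102) = -36 - 1*(-102) = -36 + 102 = 66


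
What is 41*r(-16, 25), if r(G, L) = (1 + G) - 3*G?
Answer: 1353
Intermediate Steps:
r(G, L) = 1 - 2*G
41*r(-16, 25) = 41*(1 - 2*(-16)) = 41*(1 + 32) = 41*33 = 1353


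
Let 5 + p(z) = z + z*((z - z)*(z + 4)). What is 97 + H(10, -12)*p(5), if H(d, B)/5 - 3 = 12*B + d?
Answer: 97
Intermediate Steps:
H(d, B) = 15 + 5*d + 60*B (H(d, B) = 15 + 5*(12*B + d) = 15 + 5*(d + 12*B) = 15 + (5*d + 60*B) = 15 + 5*d + 60*B)
p(z) = -5 + z (p(z) = -5 + (z + z*((z - z)*(z + 4))) = -5 + (z + z*(0*(4 + z))) = -5 + (z + z*0) = -5 + (z + 0) = -5 + z)
97 + H(10, -12)*p(5) = 97 + (15 + 5*10 + 60*(-12))*(-5 + 5) = 97 + (15 + 50 - 720)*0 = 97 - 655*0 = 97 + 0 = 97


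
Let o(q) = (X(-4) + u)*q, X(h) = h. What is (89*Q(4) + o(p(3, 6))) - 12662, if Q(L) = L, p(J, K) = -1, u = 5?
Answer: -12307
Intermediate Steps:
o(q) = q (o(q) = (-4 + 5)*q = 1*q = q)
(89*Q(4) + o(p(3, 6))) - 12662 = (89*4 - 1) - 12662 = (356 - 1) - 12662 = 355 - 12662 = -12307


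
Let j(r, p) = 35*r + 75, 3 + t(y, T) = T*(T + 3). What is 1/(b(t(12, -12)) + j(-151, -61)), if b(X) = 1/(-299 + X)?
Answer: -194/1010741 ≈ -0.00019194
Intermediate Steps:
t(y, T) = -3 + T*(3 + T) (t(y, T) = -3 + T*(T + 3) = -3 + T*(3 + T))
j(r, p) = 75 + 35*r
1/(b(t(12, -12)) + j(-151, -61)) = 1/(1/(-299 + (-3 + (-12)² + 3*(-12))) + (75 + 35*(-151))) = 1/(1/(-299 + (-3 + 144 - 36)) + (75 - 5285)) = 1/(1/(-299 + 105) - 5210) = 1/(1/(-194) - 5210) = 1/(-1/194 - 5210) = 1/(-1010741/194) = -194/1010741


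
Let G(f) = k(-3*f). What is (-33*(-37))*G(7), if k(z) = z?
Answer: -25641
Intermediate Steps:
G(f) = -3*f
(-33*(-37))*G(7) = (-33*(-37))*(-3*7) = 1221*(-21) = -25641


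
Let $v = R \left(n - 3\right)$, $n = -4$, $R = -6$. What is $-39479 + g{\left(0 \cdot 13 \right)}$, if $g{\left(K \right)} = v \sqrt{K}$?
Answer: $-39479$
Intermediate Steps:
$v = 42$ ($v = - 6 \left(-4 - 3\right) = \left(-6\right) \left(-7\right) = 42$)
$g{\left(K \right)} = 42 \sqrt{K}$
$-39479 + g{\left(0 \cdot 13 \right)} = -39479 + 42 \sqrt{0 \cdot 13} = -39479 + 42 \sqrt{0} = -39479 + 42 \cdot 0 = -39479 + 0 = -39479$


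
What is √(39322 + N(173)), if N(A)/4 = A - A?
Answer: √39322 ≈ 198.30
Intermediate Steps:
N(A) = 0 (N(A) = 4*(A - A) = 4*0 = 0)
√(39322 + N(173)) = √(39322 + 0) = √39322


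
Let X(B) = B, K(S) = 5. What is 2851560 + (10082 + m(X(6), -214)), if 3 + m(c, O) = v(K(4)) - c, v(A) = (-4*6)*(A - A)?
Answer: 2861633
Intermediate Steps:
v(A) = 0 (v(A) = -24*0 = 0)
m(c, O) = -3 - c (m(c, O) = -3 + (0 - c) = -3 - c)
2851560 + (10082 + m(X(6), -214)) = 2851560 + (10082 + (-3 - 1*6)) = 2851560 + (10082 + (-3 - 6)) = 2851560 + (10082 - 9) = 2851560 + 10073 = 2861633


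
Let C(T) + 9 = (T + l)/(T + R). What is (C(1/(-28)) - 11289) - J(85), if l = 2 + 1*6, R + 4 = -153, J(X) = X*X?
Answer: -81445854/4397 ≈ -18523.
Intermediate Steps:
J(X) = X²
R = -157 (R = -4 - 153 = -157)
l = 8 (l = 2 + 6 = 8)
C(T) = -9 + (8 + T)/(-157 + T) (C(T) = -9 + (T + 8)/(T - 157) = -9 + (8 + T)/(-157 + T))
(C(1/(-28)) - 11289) - J(85) = ((1421 - 8/(-28))/(-157 + 1/(-28)) - 11289) - 1*85² = ((1421 - 8*(-1/28))/(-157 - 1/28) - 11289) - 1*7225 = ((1421 + 2/7)/(-4397/28) - 11289) - 7225 = (-28/4397*9949/7 - 11289) - 7225 = (-39796/4397 - 11289) - 7225 = -49677529/4397 - 7225 = -81445854/4397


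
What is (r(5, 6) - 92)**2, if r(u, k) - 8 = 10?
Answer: 5476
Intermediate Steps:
r(u, k) = 18 (r(u, k) = 8 + 10 = 18)
(r(5, 6) - 92)**2 = (18 - 92)**2 = (-74)**2 = 5476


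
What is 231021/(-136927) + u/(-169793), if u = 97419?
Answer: -7509291438/3321320873 ≈ -2.2609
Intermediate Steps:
231021/(-136927) + u/(-169793) = 231021/(-136927) + 97419/(-169793) = 231021*(-1/136927) + 97419*(-1/169793) = -33003/19561 - 97419/169793 = -7509291438/3321320873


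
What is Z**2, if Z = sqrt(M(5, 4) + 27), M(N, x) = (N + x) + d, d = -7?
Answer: 29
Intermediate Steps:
M(N, x) = -7 + N + x (M(N, x) = (N + x) - 7 = -7 + N + x)
Z = sqrt(29) (Z = sqrt((-7 + 5 + 4) + 27) = sqrt(2 + 27) = sqrt(29) ≈ 5.3852)
Z**2 = (sqrt(29))**2 = 29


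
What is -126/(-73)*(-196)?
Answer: -24696/73 ≈ -338.30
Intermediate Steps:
-126/(-73)*(-196) = -126*(-1/73)*(-196) = (126/73)*(-196) = -24696/73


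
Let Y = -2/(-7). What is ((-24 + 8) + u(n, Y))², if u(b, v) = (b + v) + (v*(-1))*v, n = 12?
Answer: 34596/2401 ≈ 14.409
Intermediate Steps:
Y = 2/7 (Y = -2*(-⅐) = 2/7 ≈ 0.28571)
u(b, v) = b + v - v² (u(b, v) = (b + v) + (-v)*v = (b + v) - v² = b + v - v²)
((-24 + 8) + u(n, Y))² = ((-24 + 8) + (12 + 2/7 - (2/7)²))² = (-16 + (12 + 2/7 - 1*4/49))² = (-16 + (12 + 2/7 - 4/49))² = (-16 + 598/49)² = (-186/49)² = 34596/2401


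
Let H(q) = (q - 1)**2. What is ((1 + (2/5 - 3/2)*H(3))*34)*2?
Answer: -1156/5 ≈ -231.20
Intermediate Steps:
H(q) = (-1 + q)**2
((1 + (2/5 - 3/2)*H(3))*34)*2 = ((1 + (2/5 - 3/2)*(-1 + 3)**2)*34)*2 = ((1 + (2*(1/5) - 3*1/2)*2**2)*34)*2 = ((1 + (2/5 - 3/2)*4)*34)*2 = ((1 - 11/10*4)*34)*2 = ((1 - 22/5)*34)*2 = -17/5*34*2 = -578/5*2 = -1156/5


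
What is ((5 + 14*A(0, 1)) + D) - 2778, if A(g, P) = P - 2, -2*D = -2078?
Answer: -1748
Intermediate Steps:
D = 1039 (D = -½*(-2078) = 1039)
A(g, P) = -2 + P
((5 + 14*A(0, 1)) + D) - 2778 = ((5 + 14*(-2 + 1)) + 1039) - 2778 = ((5 + 14*(-1)) + 1039) - 2778 = ((5 - 14) + 1039) - 2778 = (-9 + 1039) - 2778 = 1030 - 2778 = -1748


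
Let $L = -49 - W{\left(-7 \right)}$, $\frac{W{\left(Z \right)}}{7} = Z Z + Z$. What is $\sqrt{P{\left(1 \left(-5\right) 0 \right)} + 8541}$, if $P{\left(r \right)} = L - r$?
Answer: $\sqrt{8198} \approx 90.543$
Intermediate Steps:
$W{\left(Z \right)} = 7 Z + 7 Z^{2}$ ($W{\left(Z \right)} = 7 \left(Z Z + Z\right) = 7 \left(Z^{2} + Z\right) = 7 \left(Z + Z^{2}\right) = 7 Z + 7 Z^{2}$)
$L = -343$ ($L = -49 - 7 \left(-7\right) \left(1 - 7\right) = -49 - 7 \left(-7\right) \left(-6\right) = -49 - 294 = -343$)
$P{\left(r \right)} = -343 - r$
$\sqrt{P{\left(1 \left(-5\right) 0 \right)} + 8541} = \sqrt{\left(-343 - 1 \left(-5\right) 0\right) + 8541} = \sqrt{\left(-343 - \left(-5\right) 0\right) + 8541} = \sqrt{\left(-343 - 0\right) + 8541} = \sqrt{\left(-343 + 0\right) + 8541} = \sqrt{-343 + 8541} = \sqrt{8198}$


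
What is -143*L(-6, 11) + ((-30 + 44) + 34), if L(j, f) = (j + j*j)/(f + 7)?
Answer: -571/3 ≈ -190.33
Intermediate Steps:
L(j, f) = (j + j²)/(7 + f)
-143*L(-6, 11) + ((-30 + 44) + 34) = -(-858)*(1 - 6)/(7 + 11) + ((-30 + 44) + 34) = -(-858)*(-5)/18 + (14 + 34) = -(-858)*(-5)/18 + 48 = -143*5/3 + 48 = -715/3 + 48 = -571/3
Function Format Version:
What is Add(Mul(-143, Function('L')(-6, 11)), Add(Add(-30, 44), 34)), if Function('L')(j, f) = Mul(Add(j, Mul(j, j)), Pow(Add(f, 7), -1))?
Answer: Rational(-571, 3) ≈ -190.33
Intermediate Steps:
Function('L')(j, f) = Mul(Pow(Add(7, f), -1), Add(j, Pow(j, 2))) (Function('L')(j, f) = Mul(Add(j, Pow(j, 2)), Pow(Add(7, f), -1)) = Mul(Pow(Add(7, f), -1), Add(j, Pow(j, 2))))
Add(Mul(-143, Function('L')(-6, 11)), Add(Add(-30, 44), 34)) = Add(Mul(-143, Mul(-6, Pow(Add(7, 11), -1), Add(1, -6))), Add(Add(-30, 44), 34)) = Add(Mul(-143, Mul(-6, Pow(18, -1), -5)), Add(14, 34)) = Add(Mul(-143, Mul(-6, Rational(1, 18), -5)), 48) = Add(Mul(-143, Rational(5, 3)), 48) = Add(Rational(-715, 3), 48) = Rational(-571, 3)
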